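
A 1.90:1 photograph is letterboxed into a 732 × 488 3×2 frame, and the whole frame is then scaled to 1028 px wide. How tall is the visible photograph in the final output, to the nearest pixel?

At 732×488 the photograph is width-limited, so height = 732 / 1.900 ≈ 385.26 px.
The frame scales by 1028/732 = 1.4044; 385.26 × 1.4044 ≈ 541.05 px.

541 px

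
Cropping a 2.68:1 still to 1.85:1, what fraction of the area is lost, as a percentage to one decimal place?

The height stays; only width is cut (since 1.85:1 is narrower than 2.68:1).
Area ratio = (1.850)/(2.680) = 69.03%; the remaining 30.97% is cropped out.

31.0%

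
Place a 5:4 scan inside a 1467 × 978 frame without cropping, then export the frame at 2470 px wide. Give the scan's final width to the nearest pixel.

2058 px

In the 1467×978 frame the scan fills the height: width = 978 × 5/4 ≈ 1222.50 px.
Scaling 1467 → 2470 is ×1.6837, so the width becomes 1222.50 × 1.6837 ≈ 2058.33 px.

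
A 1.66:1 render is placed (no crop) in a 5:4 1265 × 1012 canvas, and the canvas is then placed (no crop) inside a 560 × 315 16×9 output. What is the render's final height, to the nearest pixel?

237 px

1.66:1 in 1265×1012: fills the width, so the render is 1265.00 × 762.05.
5:4 in 560×315: fills the height, so the intermediate becomes 393.75 × 315.00 — a scale of ×0.3113.
Applying the same ×0.3113: 762.05 → 237.20.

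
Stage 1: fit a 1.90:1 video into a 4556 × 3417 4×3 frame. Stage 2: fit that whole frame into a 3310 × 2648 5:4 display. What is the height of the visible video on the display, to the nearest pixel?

1.90:1 in 4556×3417: fills the width, so the video is 4556.00 × 2397.89.
The 4×3 canvas is width-limited in 3310×2648, giving 3310.00 × 2482.50; scale factor 0.7265.
So the video's height is 2397.89 × 0.7265 ≈ 1742.11.

1742 px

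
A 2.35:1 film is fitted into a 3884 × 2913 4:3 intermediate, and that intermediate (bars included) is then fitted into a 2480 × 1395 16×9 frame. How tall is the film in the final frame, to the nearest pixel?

2.35:1 in 3884×2913: fills the width, so the film is 3884.00 × 1652.77.
Second fit — the 4:3 canvas into 2480×1395 spans the height: 1860.00 × 1395.00 (×0.4789 from 3884×2913).
So the film's height is 1652.77 × 0.4789 ≈ 791.49.

791 px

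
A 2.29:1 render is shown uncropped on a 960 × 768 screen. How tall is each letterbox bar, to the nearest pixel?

Since 2.290 > 1.250, the render is width-limited.
Content height = 960 / 2.290 ≈ 419.21 px.
768 − 419.21 = 348.79 px of bars (174.39 each).

174 px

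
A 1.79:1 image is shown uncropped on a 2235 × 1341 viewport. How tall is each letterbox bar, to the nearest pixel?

1.79:1 (1.790) > 5:3 (1.667), so the image fills the width.
The image is 2235 / 1.790 ≈ 1248.60 px tall.
Leftover height: 1341 − 1248.60 = 92.40 px → 46.20 each side.

46 px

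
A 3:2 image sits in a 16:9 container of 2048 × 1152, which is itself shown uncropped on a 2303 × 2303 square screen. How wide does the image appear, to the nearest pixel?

1943 px

3:2 in 2048×1152: fills the height, so the image is 1728.00 × 1152.00.
Second fit — the 16:9 canvas into 2303×2303 spans the width: 2303.00 × 1295.44 (×1.1245 from 2048×1152).
The image scales with it: width 1728.00 × 1.1245 ≈ 1943.16.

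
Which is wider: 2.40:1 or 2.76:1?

2.76:1

2.4 and 2.76; 2.76 > 2.4.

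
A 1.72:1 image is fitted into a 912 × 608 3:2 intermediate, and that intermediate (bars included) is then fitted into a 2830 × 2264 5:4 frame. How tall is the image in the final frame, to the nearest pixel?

1645 px

Inside the 912×608 canvas the image is width-limited at 912.00 × 530.23.
The 3:2 canvas is width-limited in 2830×2264, giving 2830.00 × 1886.67; scale factor 3.1031.
So the image's height is 530.23 × 3.1031 ≈ 1645.35.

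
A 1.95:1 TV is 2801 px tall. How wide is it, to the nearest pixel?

5462 px

At 1.95:1, 2801 × 1.950 ≈ 5461.95.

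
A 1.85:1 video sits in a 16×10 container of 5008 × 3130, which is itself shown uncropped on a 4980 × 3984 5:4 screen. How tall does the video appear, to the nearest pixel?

Inside the 5008×3130 canvas the video is width-limited at 5008.00 × 2707.03.
Second fit — the 16×10 canvas into 4980×3984 spans the width: 4980.00 × 3112.50 (×0.9944 from 5008×3130).
So the video's height is 2707.03 × 0.9944 ≈ 2691.89.

2692 px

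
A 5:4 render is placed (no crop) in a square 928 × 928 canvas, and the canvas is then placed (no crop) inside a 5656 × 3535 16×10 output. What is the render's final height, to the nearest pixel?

Inside the 928×928 canvas the render is width-limited at 928.00 × 742.40.
square in 5656×3535: fills the height, so the intermediate becomes 3535.00 × 3535.00 — a scale of ×3.8093.
The render scales with it: height 742.40 × 3.8093 ≈ 2828.00.

2828 px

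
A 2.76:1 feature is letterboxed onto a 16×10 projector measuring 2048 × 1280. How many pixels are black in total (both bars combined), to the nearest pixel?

1101765 pixels

2.76:1 (2.760) > 16×10 (1.600), so the feature fills the width.
That makes the image 742.0290 px tall (2048 / 2.760).
Black = 1280 − 742.0290 = 537.9710 px.
That's 537.9710 × 2048 ≈ 1101765 black pixels.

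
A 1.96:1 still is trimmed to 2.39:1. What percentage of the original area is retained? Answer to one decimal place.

Going from 1.96:1 to 2.39:1 means cutting height while keeping width.
Fraction kept = (1.960)/(2.390) ≈ 82.01%.

82.0%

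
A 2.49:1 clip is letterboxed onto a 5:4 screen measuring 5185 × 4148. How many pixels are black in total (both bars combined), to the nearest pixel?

2.49:1 is wider than 5:4, so it spans the full width.
The clip is 5185 / 2.490 ≈ 2082.3293 px tall.
4148 − 2082.3293 = 2065.6707 px of bars.
Across the 5185-px span: 2065.6707 × 5185 ≈ 10710502 px.

10710502 pixels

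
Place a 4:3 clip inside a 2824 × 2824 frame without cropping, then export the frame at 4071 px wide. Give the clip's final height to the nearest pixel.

At 2824×2824 the clip is width-limited, so height = 2824 × 3/4 ≈ 2118.00 px.
The frame scales by 4071/2824 = 1.4416; 2118.00 × 1.4416 ≈ 3053.25 px.

3053 px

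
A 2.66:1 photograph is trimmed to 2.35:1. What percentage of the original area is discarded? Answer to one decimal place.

11.7%

Going from 2.66:1 to 2.35:1 means cutting width while keeping height.
Area ratio = (2.350)/(2.660) = 88.35%; the remaining 11.65% is cropped out.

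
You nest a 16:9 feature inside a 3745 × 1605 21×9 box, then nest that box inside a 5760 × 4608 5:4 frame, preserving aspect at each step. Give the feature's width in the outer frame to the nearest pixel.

4389 px

Inside the 3745×1605 canvas the feature is height-limited at 2853.33 × 1605.00.
Second fit — the 21×9 canvas into 5760×4608 spans the width: 5760.00 × 2468.57 (×1.5381 from 3745×1605).
The feature scales with it: width 2853.33 × 1.5381 ≈ 4388.57.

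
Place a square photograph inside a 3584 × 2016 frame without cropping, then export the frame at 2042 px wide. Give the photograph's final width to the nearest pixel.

At 3584×2016 the photograph is height-limited, so width = 2016 × 1/1 ≈ 2016.00 px.
Scaling 3584 → 2042 is ×0.5698, so the width becomes 2016.00 × 0.5698 ≈ 1148.62 px.

1149 px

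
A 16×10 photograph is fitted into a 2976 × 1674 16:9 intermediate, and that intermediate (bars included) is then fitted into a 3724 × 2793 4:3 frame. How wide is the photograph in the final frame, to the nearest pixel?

3352 px

16×10 in 2976×1674: fills the height, so the photograph is 2678.40 × 1674.00.
The 16:9 canvas is width-limited in 3724×2793, giving 3724.00 × 2094.75; scale factor 1.2513.
The photograph scales with it: width 2678.40 × 1.2513 ≈ 3351.60.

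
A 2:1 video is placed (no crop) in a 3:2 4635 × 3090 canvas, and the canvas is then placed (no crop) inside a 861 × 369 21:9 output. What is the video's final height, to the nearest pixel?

277 px

Inside the 4635×3090 canvas the video is width-limited at 4635.00 × 2317.50.
3:2 in 861×369: fills the height, so the intermediate becomes 553.50 × 369.00 — a scale of ×0.1194.
So the video's height is 2317.50 × 0.1194 ≈ 276.75.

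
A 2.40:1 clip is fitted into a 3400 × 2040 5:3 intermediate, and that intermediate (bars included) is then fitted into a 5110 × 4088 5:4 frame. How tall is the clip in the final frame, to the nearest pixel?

2.40:1 in 3400×2040: fills the width, so the clip is 3400.00 × 1416.67.
5:3 in 5110×4088: fills the width, so the intermediate becomes 5110.00 × 3066.00 — a scale of ×1.5029.
The clip scales with it: height 1416.67 × 1.5029 ≈ 2129.17.

2129 px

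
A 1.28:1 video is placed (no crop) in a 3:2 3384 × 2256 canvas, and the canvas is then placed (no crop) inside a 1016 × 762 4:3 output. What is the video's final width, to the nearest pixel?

867 px

First fit — 1.28:1 into 3384×2256 spans the height: 2887.68 × 2256.00.
Second fit — the 3:2 canvas into 1016×762 spans the width: 1016.00 × 677.33 (×0.3002 from 3384×2256).
Applying the same ×0.3002: 2887.68 → 866.99.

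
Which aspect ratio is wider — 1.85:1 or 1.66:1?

1.85 and 1.66; 1.85 > 1.66.

1.85:1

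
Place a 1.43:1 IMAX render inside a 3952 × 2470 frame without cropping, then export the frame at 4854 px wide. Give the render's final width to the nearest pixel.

4338 px

In the 3952×2470 frame the render fills the height: width = 2470 × 1.430 ≈ 3532.10 px.
Scaling 3952 → 4854 is ×1.2282, so the width becomes 3532.10 × 1.2282 ≈ 4338.26 px.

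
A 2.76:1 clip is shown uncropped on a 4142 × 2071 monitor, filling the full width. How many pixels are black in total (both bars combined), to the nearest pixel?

Content height = 4142 / 2.760 ≈ 1500.7246 px.
2071 − 1500.7246 = 570.2754 px of bars.
Bar area = 570.2754 × 4142 ≈ 2362081 px.

2362081 pixels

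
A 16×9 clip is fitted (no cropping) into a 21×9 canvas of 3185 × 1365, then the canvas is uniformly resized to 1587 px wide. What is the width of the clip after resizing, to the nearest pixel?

1209 px

Fitted into 3185×1365, the clip spans the height; its width is 1365 × 16/9 ≈ 2426.67 px.
Scaling 3185 → 1587 is ×0.4983, so the width becomes 2426.67 × 0.4983 ≈ 1209.14 px.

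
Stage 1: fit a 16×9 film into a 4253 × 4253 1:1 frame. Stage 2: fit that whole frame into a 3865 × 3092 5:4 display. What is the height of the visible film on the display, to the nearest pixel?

16×9 in 4253×4253: fills the width, so the film is 4253.00 × 2392.31.
The 1:1 canvas is height-limited in 3865×3092, giving 3092.00 × 3092.00; scale factor 0.7270.
So the film's height is 2392.31 × 0.7270 ≈ 1739.25.

1739 px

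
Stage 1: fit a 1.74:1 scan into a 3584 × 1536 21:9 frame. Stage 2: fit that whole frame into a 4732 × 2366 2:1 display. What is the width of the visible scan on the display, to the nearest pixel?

3529 px

First fit — 1.74:1 into 3584×1536 spans the height: 2672.64 × 1536.00.
21:9 in 4732×2366: fills the width, so the intermediate becomes 4732.00 × 2028.00 — a scale of ×1.3203.
The scan scales with it: width 2672.64 × 1.3203 ≈ 3528.72.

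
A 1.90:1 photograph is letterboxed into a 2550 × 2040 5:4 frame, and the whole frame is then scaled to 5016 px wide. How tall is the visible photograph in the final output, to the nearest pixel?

2640 px

Fitted into 2550×2040, the photograph spans the width; its height is 2550 / 1.900 ≈ 1342.11 px.
Scaling 2550 → 5016 is ×1.9671, so the height becomes 1342.11 × 1.9671 ≈ 2640.00 px.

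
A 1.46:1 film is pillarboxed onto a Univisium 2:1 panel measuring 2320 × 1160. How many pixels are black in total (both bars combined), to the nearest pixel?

726624 pixels

Since 1.460 < 2.000, the film is height-limited.
The film is 1160 × 1.460 ≈ 1693.6000 px wide.
Leftover width: 2320 − 1693.6000 = 626.4000 px.
Bar area = 626.4000 × 1160 ≈ 726624 px.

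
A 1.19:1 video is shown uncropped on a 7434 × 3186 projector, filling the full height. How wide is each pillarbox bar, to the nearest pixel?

1821 px

That makes the image 3791.34 px wide (3186 × 1.190).
7434 − 3791.34 = 3642.66 px of bars (1821.33 each).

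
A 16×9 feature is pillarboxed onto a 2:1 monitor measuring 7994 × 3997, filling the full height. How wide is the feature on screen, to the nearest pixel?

7106 px

That makes the image 7105.78 px wide (3997 × 16/9).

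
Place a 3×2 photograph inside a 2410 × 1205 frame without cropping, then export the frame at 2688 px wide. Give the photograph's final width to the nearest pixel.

2016 px

Fitted into 2410×1205, the photograph spans the height; its width is 1205 × 3/2 ≈ 1807.50 px.
Scaling 2410 → 2688 is ×1.1154, so the width becomes 1807.50 × 1.1154 ≈ 2016.00 px.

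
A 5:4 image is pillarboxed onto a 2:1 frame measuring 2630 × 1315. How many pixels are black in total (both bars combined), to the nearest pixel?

1296919 pixels

Since 1.250 < 2.000, the image is height-limited.
The image is 1315 × 5/4 ≈ 1643.7500 px wide.
2630 − 1643.7500 = 986.2500 px of bars.
Bar area = 986.2500 × 1315 ≈ 1296919 px.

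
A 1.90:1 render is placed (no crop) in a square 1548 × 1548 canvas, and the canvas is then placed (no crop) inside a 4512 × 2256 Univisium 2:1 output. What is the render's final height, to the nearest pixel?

1.90:1 in 1548×1548: fills the width, so the render is 1548.00 × 814.74.
square in 4512×2256: fills the height, so the intermediate becomes 2256.00 × 2256.00 — a scale of ×1.4574.
Applying the same ×1.4574: 814.74 → 1187.37.

1187 px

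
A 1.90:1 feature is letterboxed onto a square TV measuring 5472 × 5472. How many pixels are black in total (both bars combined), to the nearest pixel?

1.90:1 (1.900) > square (1.000), so the feature fills the width.
The feature is 5472 / 1.900 ≈ 2880.0000 px tall.
5472 − 2880.0000 = 2592.0000 px of bars.
Across the 5472-px span: 2592.0000 × 5472 ≈ 14183424 px.

14183424 pixels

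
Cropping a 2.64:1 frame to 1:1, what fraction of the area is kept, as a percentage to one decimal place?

The height stays; only width is cut (since 1:1 is narrower than 2.64:1).
Area ratio = (1.000)/(2.640) = 37.88% retained.

37.9%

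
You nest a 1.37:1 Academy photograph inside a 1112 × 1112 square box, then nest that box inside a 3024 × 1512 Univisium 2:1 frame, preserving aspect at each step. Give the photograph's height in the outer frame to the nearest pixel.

First fit — 1.37:1 Academy into 1112×1112 spans the width: 1112.00 × 811.68.
The square canvas is height-limited in 3024×1512, giving 1512.00 × 1512.00; scale factor 1.3597.
So the photograph's height is 811.68 × 1.3597 ≈ 1103.65.

1104 px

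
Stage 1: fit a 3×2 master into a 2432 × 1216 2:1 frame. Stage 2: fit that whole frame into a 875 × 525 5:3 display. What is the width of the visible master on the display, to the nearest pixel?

656 px

First fit — 3×2 into 2432×1216 spans the height: 1824.00 × 1216.00.
Second fit — the 2:1 canvas into 875×525 spans the width: 875.00 × 437.50 (×0.3598 from 2432×1216).
So the master's width is 1824.00 × 0.3598 ≈ 656.25.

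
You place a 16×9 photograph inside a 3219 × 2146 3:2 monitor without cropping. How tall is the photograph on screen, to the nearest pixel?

16×9 is wider than 3:2, so it spans the full width.
Content height = 3219 × 9/16 ≈ 1810.69 px.

1811 px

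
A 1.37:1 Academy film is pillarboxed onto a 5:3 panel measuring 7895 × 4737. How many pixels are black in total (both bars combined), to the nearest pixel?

6656953 pixels

1.37:1 Academy is narrower than 5:3, so it spans the full height.
The film is 4737 × 1.370 ≈ 6489.6900 px wide.
Black = 7895 − 6489.6900 = 1405.3100 px.
That's 1405.3100 × 4737 ≈ 6656953 black pixels.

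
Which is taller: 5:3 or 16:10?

5:3 = 1.667 and 16:10 = 1.6; 1.667 > 1.6. The smaller width-to-height ratio is the taller frame.

16:10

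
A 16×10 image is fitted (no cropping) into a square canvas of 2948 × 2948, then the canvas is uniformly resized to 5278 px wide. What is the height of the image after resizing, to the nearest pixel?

3299 px

Fitted into 2948×2948, the image spans the width; its height is 2948 × 10/16 ≈ 1842.50 px.
Resizing to 5278 px wide multiplies everything by 1.7904: 1842.50 → 3298.75 px.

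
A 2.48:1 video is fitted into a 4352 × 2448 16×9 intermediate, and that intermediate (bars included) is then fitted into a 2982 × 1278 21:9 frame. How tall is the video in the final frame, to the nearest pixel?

916 px

2.48:1 in 4352×2448: fills the width, so the video is 4352.00 × 1754.84.
The 16×9 canvas is height-limited in 2982×1278, giving 2272.00 × 1278.00; scale factor 0.5221.
The video scales with it: height 1754.84 × 0.5221 ≈ 916.13.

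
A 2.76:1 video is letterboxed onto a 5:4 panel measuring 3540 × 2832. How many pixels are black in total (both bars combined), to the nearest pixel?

5484845 pixels

2.76:1 is wider than 5:4, so it spans the full width.
The video is 3540 / 2.760 ≈ 1282.6087 px tall.
Leftover height: 2832 − 1282.6087 = 1549.3913 px.
Across the 3540-px span: 1549.3913 × 3540 ≈ 5484845 px.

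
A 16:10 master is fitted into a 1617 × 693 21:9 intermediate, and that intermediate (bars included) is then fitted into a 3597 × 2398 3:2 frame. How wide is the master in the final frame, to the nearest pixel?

First fit — 16:10 into 1617×693 spans the height: 1108.80 × 693.00.
The 21:9 canvas is width-limited in 3597×2398, giving 3597.00 × 1541.57; scale factor 2.2245.
The master scales with it: width 1108.80 × 2.2245 ≈ 2466.51.

2467 px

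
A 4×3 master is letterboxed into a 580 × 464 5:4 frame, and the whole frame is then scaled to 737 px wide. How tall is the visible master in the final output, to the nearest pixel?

553 px

In the 580×464 frame the master fills the width: height = 580 × 3/4 ≈ 435.00 px.
The frame scales by 737/580 = 1.2707; 435.00 × 1.2707 ≈ 552.75 px.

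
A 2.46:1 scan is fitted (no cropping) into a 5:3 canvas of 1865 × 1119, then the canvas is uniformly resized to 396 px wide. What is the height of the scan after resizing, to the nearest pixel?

161 px

In the 1865×1119 frame the scan fills the width: height = 1865 / 2.460 ≈ 758.13 px.
Resizing to 396 px wide multiplies everything by 0.2123: 758.13 → 160.98 px.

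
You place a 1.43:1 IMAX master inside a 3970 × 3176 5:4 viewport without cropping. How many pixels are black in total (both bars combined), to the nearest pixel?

1.43:1 IMAX (1.430) > 5:4 (1.250), so the master fills the width.
That makes the image 2776.2238 px tall (3970 / 1.430).
Black = 3176 − 2776.2238 = 399.7762 px.
Across the 3970-px span: 399.7762 × 3970 ≈ 1587112 px.

1587112 pixels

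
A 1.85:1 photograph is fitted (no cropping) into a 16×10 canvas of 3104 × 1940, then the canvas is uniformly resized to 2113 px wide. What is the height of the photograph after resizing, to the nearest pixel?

Fitted into 3104×1940, the photograph spans the width; its height is 3104 / 1.850 ≈ 1677.84 px.
Scaling 3104 → 2113 is ×0.6807, so the height becomes 1677.84 × 0.6807 ≈ 1142.16 px.

1142 px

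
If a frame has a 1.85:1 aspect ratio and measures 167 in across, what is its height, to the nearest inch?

90 in

167 / 1.850 = 90.27.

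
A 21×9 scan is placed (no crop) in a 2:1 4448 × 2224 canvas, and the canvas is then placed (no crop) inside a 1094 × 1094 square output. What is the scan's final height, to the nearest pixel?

469 px

First fit — 21×9 into 4448×2224 spans the width: 4448.00 × 1906.29.
The 2:1 canvas is width-limited in 1094×1094, giving 1094.00 × 547.00; scale factor 0.2460.
The scan scales with it: height 1906.29 × 0.2460 ≈ 468.86.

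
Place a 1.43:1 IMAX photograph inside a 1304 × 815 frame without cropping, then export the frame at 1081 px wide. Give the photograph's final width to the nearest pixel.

966 px

Fitted into 1304×815, the photograph spans the height; its width is 815 × 1.430 ≈ 1165.45 px.
The frame scales by 1081/1304 = 0.8290; 1165.45 × 0.8290 ≈ 966.14 px.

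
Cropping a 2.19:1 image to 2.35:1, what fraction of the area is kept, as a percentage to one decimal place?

93.2%

Going from 2.19:1 to 2.35:1 means cutting height while keeping width.
Area ratio = (2.190)/(2.350) = 93.19% retained.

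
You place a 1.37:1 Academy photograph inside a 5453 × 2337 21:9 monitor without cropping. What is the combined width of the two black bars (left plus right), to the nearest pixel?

2251 px

1.37:1 Academy is narrower than 21:9, so it spans the full height.
The photograph is 2337 × 1.370 ≈ 3201.69 px wide.
5453 − 3201.69 = 2251.31 px of bars.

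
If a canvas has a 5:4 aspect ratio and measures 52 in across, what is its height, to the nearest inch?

42 in

52·4/5 = 41.60.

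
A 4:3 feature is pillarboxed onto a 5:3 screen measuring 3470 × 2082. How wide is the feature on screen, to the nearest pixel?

4:3 is narrower than 5:3, so it spans the full height.
The feature is 2082 × 4/3 ≈ 2776.00 px wide.

2776 px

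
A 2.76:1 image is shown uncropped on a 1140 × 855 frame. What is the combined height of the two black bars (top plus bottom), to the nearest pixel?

442 px

2.76:1 is wider than 4:3, so it spans the full width.
Content height = 1140 / 2.760 ≈ 413.04 px.
Leftover height: 855 − 413.04 = 441.96 px.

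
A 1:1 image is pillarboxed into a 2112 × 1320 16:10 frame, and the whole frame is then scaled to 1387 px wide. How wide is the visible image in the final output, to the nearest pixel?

In the 2112×1320 frame the image fills the height: width = 1320 × 1/1 ≈ 1320.00 px.
The frame scales by 1387/2112 = 0.6567; 1320.00 × 0.6567 ≈ 866.88 px.

867 px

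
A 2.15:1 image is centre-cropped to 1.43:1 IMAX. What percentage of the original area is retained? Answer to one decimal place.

66.5%

The height stays; only width is cut (since 1.43:1 IMAX is narrower than 2.15:1).
Fraction kept = (1.430)/(2.150) ≈ 66.51%.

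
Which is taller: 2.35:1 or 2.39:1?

2.35 and 2.39; 2.39 > 2.35. The smaller width-to-height ratio is the taller frame.

2.35:1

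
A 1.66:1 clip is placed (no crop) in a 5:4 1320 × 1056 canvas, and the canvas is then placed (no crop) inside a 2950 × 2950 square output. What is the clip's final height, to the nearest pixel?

First fit — 1.66:1 into 1320×1056 spans the width: 1320.00 × 795.18.
The 5:4 canvas is width-limited in 2950×2950, giving 2950.00 × 2360.00; scale factor 2.2348.
Applying the same ×2.2348: 795.18 → 1777.11.

1777 px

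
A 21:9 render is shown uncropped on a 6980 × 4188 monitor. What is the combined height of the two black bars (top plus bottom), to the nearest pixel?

1197 px

21:9 (2.333) > 5:3 (1.667), so the render fills the width.
That makes the image 2991.43 px tall (6980 × 9/21).
Leftover height: 4188 − 2991.43 = 1196.57 px.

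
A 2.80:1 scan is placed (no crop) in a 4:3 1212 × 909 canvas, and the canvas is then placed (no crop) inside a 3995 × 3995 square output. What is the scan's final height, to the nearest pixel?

Inside the 1212×909 canvas the scan is width-limited at 1212.00 × 432.86.
Second fit — the 4:3 canvas into 3995×3995 spans the width: 3995.00 × 2996.25 (×3.2962 from 1212×909).
The scan scales with it: height 432.86 × 3.2962 ≈ 1426.79.

1427 px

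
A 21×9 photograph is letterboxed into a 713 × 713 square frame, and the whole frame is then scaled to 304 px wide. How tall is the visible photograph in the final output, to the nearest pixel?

130 px

In the 713×713 frame the photograph fills the width: height = 713 × 9/21 ≈ 305.57 px.
Resizing to 304 px wide multiplies everything by 0.4264: 305.57 → 130.29 px.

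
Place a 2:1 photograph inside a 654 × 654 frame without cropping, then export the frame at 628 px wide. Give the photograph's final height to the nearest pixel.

In the 654×654 frame the photograph fills the width: height = 654 × 1/2 ≈ 327.00 px.
Resizing to 628 px wide multiplies everything by 0.9602: 327.00 → 314.00 px.

314 px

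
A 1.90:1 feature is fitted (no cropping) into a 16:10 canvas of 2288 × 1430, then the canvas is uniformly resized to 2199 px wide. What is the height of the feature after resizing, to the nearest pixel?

1157 px

At 2288×1430 the feature is width-limited, so height = 2288 / 1.900 ≈ 1204.21 px.
Resizing to 2199 px wide multiplies everything by 0.9611: 1204.21 → 1157.37 px.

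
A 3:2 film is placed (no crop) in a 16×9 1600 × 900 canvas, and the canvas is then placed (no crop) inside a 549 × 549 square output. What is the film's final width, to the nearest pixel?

3:2 in 1600×900: fills the height, so the film is 1350.00 × 900.00.
16×9 in 549×549: fills the width, so the intermediate becomes 549.00 × 308.81 — a scale of ×0.3431.
Applying the same ×0.3431: 1350.00 → 463.22.

463 px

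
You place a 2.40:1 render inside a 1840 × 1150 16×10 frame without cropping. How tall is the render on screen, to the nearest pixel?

767 px

Since 2.400 > 1.600, the render is width-limited.
The render is 1840 / 2.400 ≈ 766.67 px tall.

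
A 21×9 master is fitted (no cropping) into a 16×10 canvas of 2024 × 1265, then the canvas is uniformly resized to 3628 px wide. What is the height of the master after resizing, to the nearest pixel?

1555 px

In the 2024×1265 frame the master fills the width: height = 2024 × 9/21 ≈ 867.43 px.
Resizing to 3628 px wide multiplies everything by 1.7925: 867.43 → 1554.86 px.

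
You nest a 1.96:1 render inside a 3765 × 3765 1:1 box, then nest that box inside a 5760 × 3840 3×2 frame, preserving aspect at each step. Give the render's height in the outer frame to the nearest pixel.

1959 px

First fit — 1.96:1 into 3765×3765 spans the width: 3765.00 × 1920.92.
1:1 in 5760×3840: fills the height, so the intermediate becomes 3840.00 × 3840.00 — a scale of ×1.0199.
Applying the same ×1.0199: 1920.92 → 1959.18.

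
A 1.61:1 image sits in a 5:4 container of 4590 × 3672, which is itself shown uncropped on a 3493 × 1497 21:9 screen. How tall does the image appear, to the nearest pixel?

1162 px

Inside the 4590×3672 canvas the image is width-limited at 4590.00 × 2850.93.
Second fit — the 5:4 canvas into 3493×1497 spans the height: 1871.25 × 1497.00 (×0.4077 from 4590×3672).
So the image's height is 2850.93 × 0.4077 ≈ 1162.27.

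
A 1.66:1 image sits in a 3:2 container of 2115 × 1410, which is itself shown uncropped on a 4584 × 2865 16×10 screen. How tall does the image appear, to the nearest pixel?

1.66:1 in 2115×1410: fills the width, so the image is 2115.00 × 1274.10.
Second fit — the 3:2 canvas into 4584×2865 spans the height: 4297.50 × 2865.00 (×2.0319 from 2115×1410).
The image scales with it: height 1274.10 × 2.0319 ≈ 2588.86.

2589 px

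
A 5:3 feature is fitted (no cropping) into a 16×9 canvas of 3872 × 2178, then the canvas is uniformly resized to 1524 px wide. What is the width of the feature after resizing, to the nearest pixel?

In the 3872×2178 frame the feature fills the height: width = 2178 × 5/3 ≈ 3630.00 px.
Resizing to 1524 px wide multiplies everything by 0.3936: 3630.00 → 1428.75 px.

1429 px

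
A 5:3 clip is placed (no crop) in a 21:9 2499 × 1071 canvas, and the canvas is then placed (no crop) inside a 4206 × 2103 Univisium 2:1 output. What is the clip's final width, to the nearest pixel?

3004 px

First fit — 5:3 into 2499×1071 spans the height: 1785.00 × 1071.00.
21:9 in 4206×2103: fills the width, so the intermediate becomes 4206.00 × 1802.57 — a scale of ×1.6831.
The clip scales with it: width 1785.00 × 1.6831 ≈ 3004.29.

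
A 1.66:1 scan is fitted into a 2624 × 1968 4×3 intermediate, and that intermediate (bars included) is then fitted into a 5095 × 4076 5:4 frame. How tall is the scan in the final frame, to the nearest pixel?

3069 px

Inside the 2624×1968 canvas the scan is width-limited at 2624.00 × 1580.72.
4×3 in 5095×4076: fills the width, so the intermediate becomes 5095.00 × 3821.25 — a scale of ×1.9417.
The scan scales with it: height 1580.72 × 1.9417 ≈ 3069.28.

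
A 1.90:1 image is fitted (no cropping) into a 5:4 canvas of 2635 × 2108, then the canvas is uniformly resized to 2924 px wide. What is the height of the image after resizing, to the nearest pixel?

Fitted into 2635×2108, the image spans the width; its height is 2635 / 1.900 ≈ 1386.84 px.
Scaling 2635 → 2924 is ×1.1097, so the height becomes 1386.84 × 1.1097 ≈ 1538.95 px.

1539 px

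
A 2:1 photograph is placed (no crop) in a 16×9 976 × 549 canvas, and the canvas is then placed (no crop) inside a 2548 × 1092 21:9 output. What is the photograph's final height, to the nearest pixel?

971 px

2:1 in 976×549: fills the width, so the photograph is 976.00 × 488.00.
Second fit — the 16×9 canvas into 2548×1092 spans the height: 1941.33 × 1092.00 (×1.9891 from 976×549).
The photograph scales with it: height 488.00 × 1.9891 ≈ 970.67.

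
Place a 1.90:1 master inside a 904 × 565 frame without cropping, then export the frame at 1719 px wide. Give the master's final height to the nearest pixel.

905 px

Fitted into 904×565, the master spans the width; its height is 904 / 1.900 ≈ 475.79 px.
The frame scales by 1719/904 = 1.9015; 475.79 × 1.9015 ≈ 904.74 px.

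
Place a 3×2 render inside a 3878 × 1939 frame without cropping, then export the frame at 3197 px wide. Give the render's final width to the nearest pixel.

In the 3878×1939 frame the render fills the height: width = 1939 × 3/2 ≈ 2908.50 px.
Scaling 3878 → 3197 is ×0.8244, so the width becomes 2908.50 × 0.8244 ≈ 2397.75 px.

2398 px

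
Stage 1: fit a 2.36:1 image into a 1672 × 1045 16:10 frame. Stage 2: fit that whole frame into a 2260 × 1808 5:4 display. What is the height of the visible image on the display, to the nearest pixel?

First fit — 2.36:1 into 1672×1045 spans the width: 1672.00 × 708.47.
Second fit — the 16:10 canvas into 2260×1808 spans the width: 2260.00 × 1412.50 (×1.3517 from 1672×1045).
So the image's height is 708.47 × 1.3517 ≈ 957.63.

958 px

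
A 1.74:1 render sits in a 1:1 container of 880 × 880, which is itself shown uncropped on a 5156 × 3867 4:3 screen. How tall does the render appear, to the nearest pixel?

2222 px

1.74:1 in 880×880: fills the width, so the render is 880.00 × 505.75.
Second fit — the 1:1 canvas into 5156×3867 spans the height: 3867.00 × 3867.00 (×4.3943 from 880×880).
The render scales with it: height 505.75 × 4.3943 ≈ 2222.41.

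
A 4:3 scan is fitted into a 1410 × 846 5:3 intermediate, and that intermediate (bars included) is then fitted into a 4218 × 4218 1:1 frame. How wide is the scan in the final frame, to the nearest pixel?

3374 px

Inside the 1410×846 canvas the scan is height-limited at 1128.00 × 846.00.
The 5:3 canvas is width-limited in 4218×4218, giving 4218.00 × 2530.80; scale factor 2.9915.
So the scan's width is 1128.00 × 2.9915 ≈ 3374.40.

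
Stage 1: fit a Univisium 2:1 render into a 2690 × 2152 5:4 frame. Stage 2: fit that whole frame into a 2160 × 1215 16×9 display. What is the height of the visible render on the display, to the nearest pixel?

Inside the 2690×2152 canvas the render is width-limited at 2690.00 × 1345.00.
The 5:4 canvas is height-limited in 2160×1215, giving 1518.75 × 1215.00; scale factor 0.5646.
So the render's height is 1345.00 × 0.5646 ≈ 759.38.

759 px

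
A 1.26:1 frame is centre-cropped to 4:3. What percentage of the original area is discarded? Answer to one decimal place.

5.5%

Going from 1.26:1 to 4:3 means cutting height while keeping width.
(1.260)/(1.333) ≈ 0.945 of the area survives, leaving 5.50% discarded.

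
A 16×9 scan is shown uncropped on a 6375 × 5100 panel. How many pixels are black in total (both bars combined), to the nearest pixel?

Since 1.778 > 1.250, the scan is width-limited.
That makes the image 3585.9375 px tall (6375 × 9/16).
Black = 5100 − 3585.9375 = 1514.0625 px.
Across the 6375-px span: 1514.0625 × 6375 ≈ 9652148 px.

9652148 pixels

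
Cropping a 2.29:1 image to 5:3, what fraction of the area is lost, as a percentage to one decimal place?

27.2%

5:3 is narrower than 2.29:1, so the crop keeps the full height and trims the width.
Area ratio = (1.667)/(2.290) = 72.78%; the remaining 27.22% is cropped out.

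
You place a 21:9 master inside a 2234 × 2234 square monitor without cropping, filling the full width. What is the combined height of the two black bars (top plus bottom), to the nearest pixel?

1277 px

That makes the image 957.43 px tall (2234 × 9/21).
Leftover height: 2234 − 957.43 = 1276.57 px.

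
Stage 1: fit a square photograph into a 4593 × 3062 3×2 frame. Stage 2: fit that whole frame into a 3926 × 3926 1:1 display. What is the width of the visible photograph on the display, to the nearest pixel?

2617 px

First fit — square into 4593×3062 spans the height: 3062.00 × 3062.00.
Second fit — the 3×2 canvas into 3926×3926 spans the width: 3926.00 × 2617.33 (×0.8548 from 4593×3062).
The photograph scales with it: width 3062.00 × 0.8548 ≈ 2617.33.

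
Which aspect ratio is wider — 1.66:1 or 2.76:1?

2.76:1

1.66 and 2.76; 2.76 > 1.66.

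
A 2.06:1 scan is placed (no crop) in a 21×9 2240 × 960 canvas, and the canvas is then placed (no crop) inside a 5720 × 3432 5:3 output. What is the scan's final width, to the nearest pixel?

5050 px

Inside the 2240×960 canvas the scan is height-limited at 1977.60 × 960.00.
The 21×9 canvas is width-limited in 5720×3432, giving 5720.00 × 2451.43; scale factor 2.5536.
The scan scales with it: width 1977.60 × 2.5536 ≈ 5049.94.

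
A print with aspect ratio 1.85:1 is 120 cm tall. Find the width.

222 cm

At 1.85:1, 120 × 1.850 ≈ 222.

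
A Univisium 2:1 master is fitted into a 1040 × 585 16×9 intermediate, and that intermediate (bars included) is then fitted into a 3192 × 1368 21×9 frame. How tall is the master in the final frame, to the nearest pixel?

Inside the 1040×585 canvas the master is width-limited at 1040.00 × 520.00.
Second fit — the 16×9 canvas into 3192×1368 spans the height: 2432.00 × 1368.00 (×2.3385 from 1040×585).
So the master's height is 520.00 × 2.3385 ≈ 1216.00.

1216 px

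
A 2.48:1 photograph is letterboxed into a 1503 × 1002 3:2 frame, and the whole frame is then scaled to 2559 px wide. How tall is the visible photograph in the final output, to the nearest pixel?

At 1503×1002 the photograph is width-limited, so height = 1503 / 2.480 ≈ 606.05 px.
The frame scales by 2559/1503 = 1.7026; 606.05 × 1.7026 ≈ 1031.85 px.

1032 px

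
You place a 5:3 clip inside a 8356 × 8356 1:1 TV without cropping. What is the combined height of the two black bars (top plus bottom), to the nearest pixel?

5:3 is wider than 1:1, so it spans the full width.
Content height = 8356 × 3/5 ≈ 5013.60 px.
Leftover height: 8356 − 5013.60 = 3342.40 px.

3342 px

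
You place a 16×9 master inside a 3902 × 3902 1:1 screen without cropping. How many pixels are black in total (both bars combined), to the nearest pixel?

16×9 is wider than 1:1, so it spans the full width.
Content height = 3902 × 9/16 ≈ 2194.8750 px.
3902 − 2194.8750 = 1707.1250 px of bars.
Across the 3902-px span: 1707.1250 × 3902 ≈ 6661202 px.

6661202 pixels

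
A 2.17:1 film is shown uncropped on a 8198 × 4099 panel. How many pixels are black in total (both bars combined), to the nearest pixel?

Since 2.170 > 2.000, the film is width-limited.
That makes the image 3777.8802 px tall (8198 / 2.170).
Black = 4099 − 3777.8802 = 321.1198 px.
That's 321.1198 × 8198 ≈ 2632540 black pixels.

2632540 pixels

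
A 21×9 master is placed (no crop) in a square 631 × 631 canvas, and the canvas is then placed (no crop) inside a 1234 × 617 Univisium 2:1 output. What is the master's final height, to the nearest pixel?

21×9 in 631×631: fills the width, so the master is 631.00 × 270.43.
square in 1234×617: fills the height, so the intermediate becomes 617.00 × 617.00 — a scale of ×0.9778.
The master scales with it: height 270.43 × 0.9778 ≈ 264.43.

264 px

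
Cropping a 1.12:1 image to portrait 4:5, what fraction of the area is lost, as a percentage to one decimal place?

portrait 4:5 is narrower than 1.12:1, so the crop keeps the full height and trims the width.
Area ratio = (0.800)/(1.120) = 71.43%; the remaining 28.57% is cropped out.

28.6%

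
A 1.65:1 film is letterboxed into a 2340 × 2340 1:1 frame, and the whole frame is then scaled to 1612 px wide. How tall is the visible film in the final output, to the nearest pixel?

At 2340×2340 the film is width-limited, so height = 2340 / 1.650 ≈ 1418.18 px.
The frame scales by 1612/2340 = 0.6889; 1418.18 × 0.6889 ≈ 976.97 px.

977 px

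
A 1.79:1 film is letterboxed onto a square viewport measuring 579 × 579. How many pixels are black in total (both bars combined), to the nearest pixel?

147956 pixels

1.79:1 (1.790) > square (1.000), so the film fills the width.
Content height = 579 / 1.790 ≈ 323.4637 px.
579 − 323.4637 = 255.5363 px of bars.
Bar area = 255.5363 × 579 ≈ 147956 px.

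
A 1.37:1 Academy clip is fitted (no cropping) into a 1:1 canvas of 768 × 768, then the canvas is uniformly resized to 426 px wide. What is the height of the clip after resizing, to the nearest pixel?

311 px

In the 768×768 frame the clip fills the width: height = 768 / 1.370 ≈ 560.58 px.
The frame scales by 426/768 = 0.5547; 560.58 × 0.5547 ≈ 310.95 px.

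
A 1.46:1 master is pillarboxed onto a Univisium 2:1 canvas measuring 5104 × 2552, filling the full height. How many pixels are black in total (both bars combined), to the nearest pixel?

3516860 pixels

Content width = 2552 × 1.460 ≈ 3725.9200 px.
Black = 5104 − 3725.9200 = 1378.0800 px.
Across the 2552-px span: 1378.0800 × 2552 ≈ 3516860 px.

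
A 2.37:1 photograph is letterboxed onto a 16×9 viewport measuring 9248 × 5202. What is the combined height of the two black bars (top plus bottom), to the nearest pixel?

2.37:1 is wider than 16×9, so it spans the full width.
Content height = 9248 / 2.370 ≈ 3902.11 px.
Leftover height: 5202 − 3902.11 = 1299.89 px.

1300 px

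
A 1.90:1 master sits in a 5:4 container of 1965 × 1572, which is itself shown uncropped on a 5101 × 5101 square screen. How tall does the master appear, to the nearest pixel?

2685 px

1.90:1 in 1965×1572: fills the width, so the master is 1965.00 × 1034.21.
The 5:4 canvas is width-limited in 5101×5101, giving 5101.00 × 4080.80; scale factor 2.5959.
So the master's height is 1034.21 × 2.5959 ≈ 2684.74.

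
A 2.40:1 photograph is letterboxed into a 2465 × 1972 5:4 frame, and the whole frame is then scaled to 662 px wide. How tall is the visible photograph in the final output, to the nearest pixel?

Fitted into 2465×1972, the photograph spans the width; its height is 2465 / 2.400 ≈ 1027.08 px.
Scaling 2465 → 662 is ×0.2686, so the height becomes 1027.08 × 0.2686 ≈ 275.83 px.

276 px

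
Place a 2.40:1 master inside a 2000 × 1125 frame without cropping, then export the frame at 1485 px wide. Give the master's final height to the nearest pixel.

619 px

In the 2000×1125 frame the master fills the width: height = 2000 / 2.400 ≈ 833.33 px.
The frame scales by 1485/2000 = 0.7425; 833.33 × 0.7425 ≈ 618.75 px.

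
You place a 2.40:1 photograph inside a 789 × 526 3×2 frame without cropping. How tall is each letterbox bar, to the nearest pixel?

2.40:1 is wider than 3×2, so it spans the full width.
The photograph is 789 / 2.400 ≈ 328.75 px tall.
Leftover height: 526 − 328.75 = 197.25 px → 98.62 each side.

99 px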